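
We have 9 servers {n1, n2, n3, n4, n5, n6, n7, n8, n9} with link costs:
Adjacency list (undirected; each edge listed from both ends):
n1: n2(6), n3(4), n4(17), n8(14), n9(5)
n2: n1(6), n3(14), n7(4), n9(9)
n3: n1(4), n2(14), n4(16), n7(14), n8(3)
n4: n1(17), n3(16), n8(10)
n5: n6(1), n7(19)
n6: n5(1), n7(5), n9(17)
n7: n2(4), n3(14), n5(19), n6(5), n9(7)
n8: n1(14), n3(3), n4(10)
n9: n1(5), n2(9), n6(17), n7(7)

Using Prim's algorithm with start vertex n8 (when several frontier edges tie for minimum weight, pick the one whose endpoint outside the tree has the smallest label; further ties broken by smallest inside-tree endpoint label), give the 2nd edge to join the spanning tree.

n1-n3

Prim, starting at n8.
Step 1: cheapest edge leaving the tree is n3—n8 (3); add n3.
Step 2: cheapest edge leaving the tree is n1—n3 (4); add n1.
Step 3: cheapest edge leaving the tree is n1—n9 (5); add n9.
Step 4: cheapest edge leaving the tree is n1—n2 (6); add n2.
Step 5: cheapest edge leaving the tree is n2—n7 (4); add n7.
Step 6: cheapest edge leaving the tree is n6—n7 (5); add n6.
Step 7: cheapest edge leaving the tree is n5—n6 (1); add n5.
Step 8: cheapest edge leaving the tree is n4—n8 (10); add n4.
The 2nd edge added is n1—n3.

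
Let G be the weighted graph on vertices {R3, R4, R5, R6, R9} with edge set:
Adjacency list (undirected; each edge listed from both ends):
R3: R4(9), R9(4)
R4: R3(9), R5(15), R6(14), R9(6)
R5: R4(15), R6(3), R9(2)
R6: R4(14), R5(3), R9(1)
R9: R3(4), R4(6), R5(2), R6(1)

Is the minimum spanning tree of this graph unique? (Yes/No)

Yes

Sort edges by weight, then run Kruskal:
R6—R9 (1): add — endpoints in different components.
R5—R9 (2): add — endpoints in different components.
R5—R6 (3): skip — R5 and R6 already connected.
R3—R9 (4): add — endpoints in different components.
R4—R9 (6): add — endpoints in different components.
Every non-tree edge has weight strictly greater than the heaviest edge on the tree path between its endpoints, so the MST is unique.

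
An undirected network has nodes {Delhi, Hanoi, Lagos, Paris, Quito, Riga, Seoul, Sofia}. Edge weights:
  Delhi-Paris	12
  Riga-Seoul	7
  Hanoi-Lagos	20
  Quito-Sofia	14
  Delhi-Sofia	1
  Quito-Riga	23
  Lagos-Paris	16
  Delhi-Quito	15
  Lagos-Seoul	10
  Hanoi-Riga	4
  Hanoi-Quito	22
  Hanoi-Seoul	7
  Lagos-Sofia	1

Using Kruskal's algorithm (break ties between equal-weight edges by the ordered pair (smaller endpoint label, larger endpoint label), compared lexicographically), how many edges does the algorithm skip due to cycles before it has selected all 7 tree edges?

Kruskal's algorithm — process edges by increasing weight (ties by edge label):
Delhi-Sofia (1): add — endpoints in different components.
Lagos-Sofia (1): add — endpoints in different components.
Hanoi-Riga (4): add — endpoints in different components.
Hanoi-Seoul (7): add — endpoints in different components.
Riga-Seoul (7): skip — Seoul and Riga already connected.
Lagos-Seoul (10): add — endpoints in different components.
Delhi-Paris (12): add — endpoints in different components.
Quito-Sofia (14): add — endpoints in different components.
Edges rejected before the tree was complete: 1.

1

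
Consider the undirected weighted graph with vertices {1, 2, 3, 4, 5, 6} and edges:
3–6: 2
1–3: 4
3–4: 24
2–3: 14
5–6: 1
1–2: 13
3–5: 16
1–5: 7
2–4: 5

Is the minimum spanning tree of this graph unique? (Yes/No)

Kruskal: consider edges lightest-first.
5–6 (1): add — endpoints in different components.
3–6 (2): add — endpoints in different components.
1–3 (4): add — endpoints in different components.
2–4 (5): add — endpoints in different components.
1–5 (7): skip — 1 and 5 already connected.
1–2 (13): add — endpoints in different components.
Every non-tree edge has weight strictly greater than the heaviest edge on the tree path between its endpoints, so the MST is unique.

Yes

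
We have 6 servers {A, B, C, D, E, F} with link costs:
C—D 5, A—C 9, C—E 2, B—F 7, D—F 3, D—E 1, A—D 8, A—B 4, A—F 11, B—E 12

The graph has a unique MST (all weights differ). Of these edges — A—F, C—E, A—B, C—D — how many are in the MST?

Kruskal's algorithm — process edges by increasing weight (ties by edge label):
D—E (1): add. Components now {A} {B} {C} {D,E} {F}
C—E (2): add. Components now {A} {B} {C,D,E} {F}
D—F (3): add. Components now {A} {B} {C,D,E,F}
A—B (4): add. Components now {A,B} {C,D,E,F}
C—D (5): skip — C and D already connected.
B—F (7): add. Components now {A,B,C,D,E,F}
MST edge set: {D—E, C—E, D—F, A—B, B—F}.
Of the listed edges, {C—E, A—B} are in the MST → 2.

2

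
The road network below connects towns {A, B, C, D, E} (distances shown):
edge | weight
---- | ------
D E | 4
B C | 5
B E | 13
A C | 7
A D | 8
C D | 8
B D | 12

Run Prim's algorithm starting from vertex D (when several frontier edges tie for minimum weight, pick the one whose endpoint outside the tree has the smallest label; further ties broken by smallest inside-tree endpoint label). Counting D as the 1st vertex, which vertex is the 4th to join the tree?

C

Prim's algorithm from D:
Step 1: frontier [D E 4, A D 8, C D 8, B D 12] → take D E (4); add E.
Step 2: frontier [A D 8, C D 8, B D 12, B E 13] → take A D (8); add A.
Step 3: frontier [A C 7, C D 8, B D 12, B E 13] → take A C (7); add C.
Step 4: frontier [B C 5, B D 12, B E 13] → take B C (5); add B.
Vertex order: D, E, A, C, B. The 4th vertex is C.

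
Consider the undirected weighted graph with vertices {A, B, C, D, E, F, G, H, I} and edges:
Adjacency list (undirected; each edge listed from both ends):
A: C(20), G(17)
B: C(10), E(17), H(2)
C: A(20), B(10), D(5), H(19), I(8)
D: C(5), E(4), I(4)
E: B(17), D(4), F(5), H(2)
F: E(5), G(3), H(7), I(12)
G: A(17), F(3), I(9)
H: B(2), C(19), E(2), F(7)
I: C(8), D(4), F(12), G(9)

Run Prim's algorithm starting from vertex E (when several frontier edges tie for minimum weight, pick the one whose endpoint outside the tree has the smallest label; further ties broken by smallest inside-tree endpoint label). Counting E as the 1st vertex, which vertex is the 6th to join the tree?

Prim's algorithm from E:
Step 1: cheapest edge leaving the tree is E—H (2); add H.
Step 2: cheapest edge leaving the tree is B—H (2); add B.
Step 3: cheapest edge leaving the tree is D—E (4); add D.
Step 4: cheapest edge leaving the tree is D—I (4); add I.
Step 5: cheapest edge leaving the tree is C—D (5); add C.
Step 6: cheapest edge leaving the tree is E—F (5); add F.
Step 7: cheapest edge leaving the tree is F—G (3); add G.
Step 8: cheapest edge leaving the tree is A—G (17); add A.
Vertex order: E, H, B, D, I, C, F, G, A. The 6th vertex is C.

C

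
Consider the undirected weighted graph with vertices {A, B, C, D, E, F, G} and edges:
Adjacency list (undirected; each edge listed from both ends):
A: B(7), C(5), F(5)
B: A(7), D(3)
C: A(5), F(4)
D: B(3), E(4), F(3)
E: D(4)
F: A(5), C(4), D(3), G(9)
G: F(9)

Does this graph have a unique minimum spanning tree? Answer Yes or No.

Kruskal: consider edges lightest-first.
B–D (3): add — endpoints in different components.
D–F (3): add — endpoints in different components.
C–F (4): add — endpoints in different components.
D–E (4): add — endpoints in different components.
A–C (5): add — endpoints in different components.
A–F (5): skip — A and F already connected.
A–B (7): skip — A and B already connected.
F–G (9): add — endpoints in different components.
Non-tree edge A–F has weight 5, equal to the heaviest edge on its tree cycle — swapping gives another MST of the same weight. Not unique.

No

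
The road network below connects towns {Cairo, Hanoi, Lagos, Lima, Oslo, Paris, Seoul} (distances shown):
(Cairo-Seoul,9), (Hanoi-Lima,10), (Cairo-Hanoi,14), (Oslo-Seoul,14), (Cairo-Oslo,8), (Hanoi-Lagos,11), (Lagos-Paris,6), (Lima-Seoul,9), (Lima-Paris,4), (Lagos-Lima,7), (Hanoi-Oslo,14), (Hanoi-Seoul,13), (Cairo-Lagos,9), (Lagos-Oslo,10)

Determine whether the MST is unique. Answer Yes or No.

No

Sort edges by weight, then run Kruskal:
Lima-Paris (4): add. Components now {Seoul} {Lima,Paris} {Oslo} {Hanoi} {Cairo} {Lagos}
Lagos-Paris (6): add. Components now {Seoul} {Lagos,Lima,Paris} {Oslo} {Hanoi} {Cairo}
Lagos-Lima (7): skip — Lagos and Lima already connected.
Cairo-Oslo (8): add. Components now {Seoul} {Lagos,Lima,Paris} {Cairo,Oslo} {Hanoi}
Cairo-Lagos (9): add. Components now {Seoul} {Cairo,Lagos,Lima,Oslo,Paris} {Hanoi}
Cairo-Seoul (9): add. Components now {Cairo,Lagos,Lima,Oslo,Paris,Seoul} {Hanoi}
Lima-Seoul (9): skip — Seoul and Lima already connected.
Hanoi-Lima (10): add. Components now {Cairo,Hanoi,Lagos,Lima,Oslo,Paris,Seoul}
Non-tree edge Lima-Seoul has weight 9, equal to the heaviest edge on its tree cycle — swapping gives another MST of the same weight. Not unique.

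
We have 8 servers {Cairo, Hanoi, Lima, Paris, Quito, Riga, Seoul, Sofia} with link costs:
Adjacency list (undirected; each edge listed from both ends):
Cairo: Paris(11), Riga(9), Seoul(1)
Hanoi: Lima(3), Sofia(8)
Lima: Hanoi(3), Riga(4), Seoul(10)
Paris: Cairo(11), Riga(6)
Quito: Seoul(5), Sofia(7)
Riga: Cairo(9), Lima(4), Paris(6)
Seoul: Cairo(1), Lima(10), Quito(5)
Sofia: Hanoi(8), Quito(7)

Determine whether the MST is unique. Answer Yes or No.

Sort edges by weight, then run Kruskal:
Cairo Seoul (1): add — endpoints in different components.
Hanoi Lima (3): add — endpoints in different components.
Lima Riga (4): add — endpoints in different components.
Quito Seoul (5): add — endpoints in different components.
Paris Riga (6): add — endpoints in different components.
Quito Sofia (7): add — endpoints in different components.
Hanoi Sofia (8): add — endpoints in different components.
Every non-tree edge has weight strictly greater than the heaviest edge on the tree path between its endpoints, so the MST is unique.

Yes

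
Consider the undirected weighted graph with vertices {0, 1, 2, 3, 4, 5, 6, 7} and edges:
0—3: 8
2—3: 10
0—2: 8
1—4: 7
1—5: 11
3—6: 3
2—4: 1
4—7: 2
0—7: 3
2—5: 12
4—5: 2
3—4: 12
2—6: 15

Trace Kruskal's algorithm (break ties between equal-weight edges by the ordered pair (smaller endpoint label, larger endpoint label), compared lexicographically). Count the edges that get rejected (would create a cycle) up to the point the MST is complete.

1

Sort edges by weight, then run Kruskal:
2—4 (1): add — endpoints in different components.
4—5 (2): add — endpoints in different components.
4—7 (2): add — endpoints in different components.
0—7 (3): add — endpoints in different components.
3—6 (3): add — endpoints in different components.
1—4 (7): add — endpoints in different components.
0—2 (8): skip — 0 and 2 already connected.
0—3 (8): add — endpoints in different components.
Edges rejected before the tree was complete: 1.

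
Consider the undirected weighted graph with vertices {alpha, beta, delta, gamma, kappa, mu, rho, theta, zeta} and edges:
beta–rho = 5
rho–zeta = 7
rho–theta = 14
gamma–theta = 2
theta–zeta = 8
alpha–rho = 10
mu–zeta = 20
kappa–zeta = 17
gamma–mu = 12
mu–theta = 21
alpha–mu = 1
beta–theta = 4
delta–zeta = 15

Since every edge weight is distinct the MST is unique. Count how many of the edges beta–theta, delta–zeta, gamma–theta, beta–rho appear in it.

Kruskal's algorithm — process edges by increasing weight (ties by edge label):
alpha–mu (1): add — endpoints in different components.
gamma–theta (2): add — endpoints in different components.
beta–theta (4): add — endpoints in different components.
beta–rho (5): add — endpoints in different components.
rho–zeta (7): add — endpoints in different components.
theta–zeta (8): skip — theta and zeta already connected.
alpha–rho (10): add — endpoints in different components.
gamma–mu (12): skip — mu and gamma already connected.
rho–theta (14): skip — theta and rho already connected.
delta–zeta (15): add — endpoints in different components.
kappa–zeta (17): add — endpoints in different components.
MST edge set: {alpha–mu, gamma–theta, beta–theta, beta–rho, rho–zeta, alpha–rho, delta–zeta, kappa–zeta}.
Of the listed edges, {beta–theta, delta–zeta, gamma–theta, beta–rho} are in the MST → 4.

4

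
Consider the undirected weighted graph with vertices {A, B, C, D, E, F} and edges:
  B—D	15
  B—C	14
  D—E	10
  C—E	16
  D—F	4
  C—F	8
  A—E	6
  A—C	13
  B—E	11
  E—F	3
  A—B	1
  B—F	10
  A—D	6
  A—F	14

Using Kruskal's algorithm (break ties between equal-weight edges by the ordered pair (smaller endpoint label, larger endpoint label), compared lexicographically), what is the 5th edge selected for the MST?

Sort edges by weight, then run Kruskal:
A—B (1): add. Components now {A,B} {C} {D} {E} {F}
E—F (3): add. Components now {A,B} {C} {D} {E,F}
D—F (4): add. Components now {A,B} {C} {D,E,F}
A—D (6): add. Components now {A,B,D,E,F} {C}
A—E (6): skip — A and E already connected.
C—F (8): add. Components now {A,B,C,D,E,F}
The 5th edge added is C—F.

C-F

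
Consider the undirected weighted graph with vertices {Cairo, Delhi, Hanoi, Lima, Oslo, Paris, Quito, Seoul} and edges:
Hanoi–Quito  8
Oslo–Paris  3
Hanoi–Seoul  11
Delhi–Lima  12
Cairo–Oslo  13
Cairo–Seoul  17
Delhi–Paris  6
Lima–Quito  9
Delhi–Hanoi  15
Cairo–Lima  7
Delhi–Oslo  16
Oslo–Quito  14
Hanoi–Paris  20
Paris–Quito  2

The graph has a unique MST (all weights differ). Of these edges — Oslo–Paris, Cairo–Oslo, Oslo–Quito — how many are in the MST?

Sort edges by weight, then run Kruskal:
Paris–Quito (2): add — endpoints in different components.
Oslo–Paris (3): add — endpoints in different components.
Delhi–Paris (6): add — endpoints in different components.
Cairo–Lima (7): add — endpoints in different components.
Hanoi–Quito (8): add — endpoints in different components.
Lima–Quito (9): add — endpoints in different components.
Hanoi–Seoul (11): add — endpoints in different components.
MST edge set: {Paris–Quito, Oslo–Paris, Delhi–Paris, Cairo–Lima, Hanoi–Quito, Lima–Quito, Hanoi–Seoul}.
Of the listed edges, {Oslo–Paris} are in the MST → 1.

1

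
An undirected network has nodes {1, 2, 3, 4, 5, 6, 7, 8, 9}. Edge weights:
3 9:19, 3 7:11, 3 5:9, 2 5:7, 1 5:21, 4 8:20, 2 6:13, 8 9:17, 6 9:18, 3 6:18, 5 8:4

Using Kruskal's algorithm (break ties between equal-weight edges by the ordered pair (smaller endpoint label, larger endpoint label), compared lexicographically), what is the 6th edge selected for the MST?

8-9

Sort edges by weight, then run Kruskal:
5 8 (4): add — endpoints in different components.
2 5 (7): add — endpoints in different components.
3 5 (9): add — endpoints in different components.
3 7 (11): add — endpoints in different components.
2 6 (13): add — endpoints in different components.
8 9 (17): add — endpoints in different components.
3 6 (18): skip — 3 and 6 already connected.
6 9 (18): skip — 6 and 9 already connected.
3 9 (19): skip — 3 and 9 already connected.
4 8 (20): add — endpoints in different components.
1 5 (21): add — endpoints in different components.
The 6th edge added is 8 9.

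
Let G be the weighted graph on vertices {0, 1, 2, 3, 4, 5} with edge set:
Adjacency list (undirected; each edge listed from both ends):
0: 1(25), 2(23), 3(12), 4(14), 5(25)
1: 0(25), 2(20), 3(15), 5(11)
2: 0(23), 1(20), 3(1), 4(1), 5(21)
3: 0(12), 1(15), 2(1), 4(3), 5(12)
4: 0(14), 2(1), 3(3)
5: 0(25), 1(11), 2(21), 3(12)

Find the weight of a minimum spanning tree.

37

Kruskal's algorithm — process edges by increasing weight (ties by edge label):
2–3 (1): add — endpoints in different components.
2–4 (1): add — endpoints in different components.
3–4 (3): skip — 3 and 4 already connected.
1–5 (11): add — endpoints in different components.
0–3 (12): add — endpoints in different components.
3–5 (12): add — endpoints in different components.
MST edges: 2–3, 2–4, 1–5, 0–3, 3–5; total weight 1+1+11+12+12 = 37.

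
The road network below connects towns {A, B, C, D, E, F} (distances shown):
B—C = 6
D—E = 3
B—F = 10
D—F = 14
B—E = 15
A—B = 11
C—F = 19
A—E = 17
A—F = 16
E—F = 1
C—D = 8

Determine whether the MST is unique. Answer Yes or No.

Sort edges by weight, then run Kruskal:
E—F (1): add — endpoints in different components.
D—E (3): add — endpoints in different components.
B—C (6): add — endpoints in different components.
C—D (8): add — endpoints in different components.
B—F (10): skip — B and F already connected.
A—B (11): add — endpoints in different components.
Every non-tree edge has weight strictly greater than the heaviest edge on the tree path between its endpoints, so the MST is unique.

Yes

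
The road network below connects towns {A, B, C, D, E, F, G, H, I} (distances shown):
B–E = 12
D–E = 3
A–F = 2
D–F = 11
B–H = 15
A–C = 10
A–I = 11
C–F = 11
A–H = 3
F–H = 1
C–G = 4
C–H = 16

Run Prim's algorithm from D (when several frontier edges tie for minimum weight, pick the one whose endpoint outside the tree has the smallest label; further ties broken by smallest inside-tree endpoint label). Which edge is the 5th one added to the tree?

A-C

Grow the tree from D using Prim:
Step 1: cheapest edge leaving the tree is D–E (3); add E.
Step 2: cheapest edge leaving the tree is D–F (11); add F.
Step 3: cheapest edge leaving the tree is F–H (1); add H.
Step 4: cheapest edge leaving the tree is A–F (2); add A.
Step 5: cheapest edge leaving the tree is A–C (10); add C.
Step 6: cheapest edge leaving the tree is C–G (4); add G.
Step 7: cheapest edge leaving the tree is A–I (11); add I.
Step 8: cheapest edge leaving the tree is B–E (12); add B.
The 5th edge added is A–C.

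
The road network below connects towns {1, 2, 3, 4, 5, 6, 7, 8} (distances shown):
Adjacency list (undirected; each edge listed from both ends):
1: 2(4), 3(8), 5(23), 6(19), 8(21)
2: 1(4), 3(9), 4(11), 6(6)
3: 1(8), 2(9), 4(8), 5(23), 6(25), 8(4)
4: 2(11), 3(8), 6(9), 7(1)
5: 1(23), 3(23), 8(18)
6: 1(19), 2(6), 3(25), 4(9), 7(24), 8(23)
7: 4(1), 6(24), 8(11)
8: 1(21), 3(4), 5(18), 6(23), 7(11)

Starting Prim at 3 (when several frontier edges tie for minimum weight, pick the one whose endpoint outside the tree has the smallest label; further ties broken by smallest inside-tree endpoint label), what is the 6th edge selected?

Grow the tree from 3 using Prim:
Step 1: cheapest edge leaving the tree is 3–8 (4); add 8.
Step 2: cheapest edge leaving the tree is 1–3 (8); add 1.
Step 3: cheapest edge leaving the tree is 1–2 (4); add 2.
Step 4: cheapest edge leaving the tree is 2–6 (6); add 6.
Step 5: cheapest edge leaving the tree is 3–4 (8); add 4.
Step 6: cheapest edge leaving the tree is 4–7 (1); add 7.
Step 7: cheapest edge leaving the tree is 5–8 (18); add 5.
The 6th edge added is 4–7.

4-7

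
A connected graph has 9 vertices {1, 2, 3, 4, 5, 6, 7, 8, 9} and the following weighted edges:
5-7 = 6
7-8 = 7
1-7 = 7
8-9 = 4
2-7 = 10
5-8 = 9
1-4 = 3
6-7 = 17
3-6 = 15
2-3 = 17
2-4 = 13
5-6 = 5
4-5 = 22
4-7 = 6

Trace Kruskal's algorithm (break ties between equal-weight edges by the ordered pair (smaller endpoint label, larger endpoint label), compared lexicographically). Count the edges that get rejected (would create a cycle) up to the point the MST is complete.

Sort edges by weight, then run Kruskal:
1-4 (3): add — endpoints in different components.
8-9 (4): add — endpoints in different components.
5-6 (5): add — endpoints in different components.
4-7 (6): add — endpoints in different components.
5-7 (6): add — endpoints in different components.
1-7 (7): skip — 1 and 7 already connected.
7-8 (7): add — endpoints in different components.
5-8 (9): skip — 5 and 8 already connected.
2-7 (10): add — endpoints in different components.
2-4 (13): skip — 2 and 4 already connected.
3-6 (15): add — endpoints in different components.
Edges rejected before the tree was complete: 3.

3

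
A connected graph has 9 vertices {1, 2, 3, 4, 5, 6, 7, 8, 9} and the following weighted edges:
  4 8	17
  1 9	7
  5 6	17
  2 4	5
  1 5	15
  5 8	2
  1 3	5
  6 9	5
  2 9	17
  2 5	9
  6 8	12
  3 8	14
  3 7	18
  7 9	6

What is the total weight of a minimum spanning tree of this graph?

51

Sort edges by weight, then run Kruskal:
5 8 (2): add — endpoints in different components.
1 3 (5): add — endpoints in different components.
2 4 (5): add — endpoints in different components.
6 9 (5): add — endpoints in different components.
7 9 (6): add — endpoints in different components.
1 9 (7): add — endpoints in different components.
2 5 (9): add — endpoints in different components.
6 8 (12): add — endpoints in different components.
MST edges: 5 8, 1 3, 2 4, 6 9, 7 9, 1 9, 2 5, 6 8; total weight 2+5+5+5+6+7+9+12 = 51.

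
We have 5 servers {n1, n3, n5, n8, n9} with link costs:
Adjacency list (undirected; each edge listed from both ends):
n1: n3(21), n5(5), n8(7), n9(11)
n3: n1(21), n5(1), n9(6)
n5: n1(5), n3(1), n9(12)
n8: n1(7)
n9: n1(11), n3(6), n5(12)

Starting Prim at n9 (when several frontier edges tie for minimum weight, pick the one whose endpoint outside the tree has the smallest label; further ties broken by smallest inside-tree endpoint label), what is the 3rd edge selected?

Grow the tree from n9 using Prim:
Step 1: frontier [n3–n9 6, n1–n9 11, n5–n9 12] → take n3–n9 (6); add n3.
Step 2: frontier [n3–n5 1, n1–n3 21, n1–n9 11, n5–n9 12] → take n3–n5 (1); add n5.
Step 3: frontier [n1–n3 21, n1–n5 5, n1–n9 11] → take n1–n5 (5); add n1.
Step 4: frontier [n1–n8 7] → take n1–n8 (7); add n8.
The 3rd edge added is n1–n5.

n1-n5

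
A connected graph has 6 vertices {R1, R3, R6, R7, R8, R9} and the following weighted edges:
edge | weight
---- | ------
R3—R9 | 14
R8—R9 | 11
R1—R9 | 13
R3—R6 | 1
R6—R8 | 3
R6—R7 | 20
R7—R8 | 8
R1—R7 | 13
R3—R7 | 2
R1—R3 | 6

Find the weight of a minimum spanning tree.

23

Prim, starting at R1.
Step 1: cheapest edge leaving the tree is R1—R3 (6); add R3.
Step 2: cheapest edge leaving the tree is R3—R6 (1); add R6.
Step 3: cheapest edge leaving the tree is R3—R7 (2); add R7.
Step 4: cheapest edge leaving the tree is R6—R8 (3); add R8.
Step 5: cheapest edge leaving the tree is R8—R9 (11); add R9.
MST edges: R1—R3, R3—R6, R3—R7, R6—R8, R8—R9; total weight 6+1+2+3+11 = 23.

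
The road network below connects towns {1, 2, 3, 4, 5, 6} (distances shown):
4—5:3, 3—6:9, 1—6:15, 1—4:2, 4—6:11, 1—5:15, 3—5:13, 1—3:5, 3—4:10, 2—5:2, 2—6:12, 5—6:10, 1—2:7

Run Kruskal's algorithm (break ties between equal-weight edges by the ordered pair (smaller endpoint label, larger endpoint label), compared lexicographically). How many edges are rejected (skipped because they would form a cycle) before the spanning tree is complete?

1

Kruskal's algorithm — process edges by increasing weight (ties by edge label):
1—4 (2): add. Components now {1,4} {2} {3} {5} {6}
2—5 (2): add. Components now {1,4} {2,5} {3} {6}
4—5 (3): add. Components now {1,2,4,5} {3} {6}
1—3 (5): add. Components now {1,2,3,4,5} {6}
1—2 (7): skip — 1 and 2 already connected.
3—6 (9): add. Components now {1,2,3,4,5,6}
Edges rejected before the tree was complete: 1.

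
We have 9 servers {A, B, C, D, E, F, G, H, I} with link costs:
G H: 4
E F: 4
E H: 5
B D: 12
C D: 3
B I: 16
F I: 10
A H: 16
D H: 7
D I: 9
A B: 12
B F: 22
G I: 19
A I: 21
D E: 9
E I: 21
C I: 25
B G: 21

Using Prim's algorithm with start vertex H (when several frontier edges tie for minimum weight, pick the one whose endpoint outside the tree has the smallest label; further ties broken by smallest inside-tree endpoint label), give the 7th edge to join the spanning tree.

Prim, starting at H.
Step 1: cheapest edge leaving the tree is G H (4); add G.
Step 2: cheapest edge leaving the tree is E H (5); add E.
Step 3: cheapest edge leaving the tree is E F (4); add F.
Step 4: cheapest edge leaving the tree is D H (7); add D.
Step 5: cheapest edge leaving the tree is C D (3); add C.
Step 6: cheapest edge leaving the tree is D I (9); add I.
Step 7: cheapest edge leaving the tree is B D (12); add B.
Step 8: cheapest edge leaving the tree is A B (12); add A.
The 7th edge added is B D.

B-D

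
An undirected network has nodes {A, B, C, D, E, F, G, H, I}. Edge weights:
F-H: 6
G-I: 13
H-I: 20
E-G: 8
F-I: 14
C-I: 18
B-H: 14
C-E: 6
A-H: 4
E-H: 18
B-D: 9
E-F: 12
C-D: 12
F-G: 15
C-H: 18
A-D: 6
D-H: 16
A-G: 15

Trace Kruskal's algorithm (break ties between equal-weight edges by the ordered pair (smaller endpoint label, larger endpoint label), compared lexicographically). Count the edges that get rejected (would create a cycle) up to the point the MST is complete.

1

Sort edges by weight, then run Kruskal:
A-H (4): add — endpoints in different components.
A-D (6): add — endpoints in different components.
C-E (6): add — endpoints in different components.
F-H (6): add — endpoints in different components.
E-G (8): add — endpoints in different components.
B-D (9): add — endpoints in different components.
C-D (12): add — endpoints in different components.
E-F (12): skip — E and F already connected.
G-I (13): add — endpoints in different components.
Edges rejected before the tree was complete: 1.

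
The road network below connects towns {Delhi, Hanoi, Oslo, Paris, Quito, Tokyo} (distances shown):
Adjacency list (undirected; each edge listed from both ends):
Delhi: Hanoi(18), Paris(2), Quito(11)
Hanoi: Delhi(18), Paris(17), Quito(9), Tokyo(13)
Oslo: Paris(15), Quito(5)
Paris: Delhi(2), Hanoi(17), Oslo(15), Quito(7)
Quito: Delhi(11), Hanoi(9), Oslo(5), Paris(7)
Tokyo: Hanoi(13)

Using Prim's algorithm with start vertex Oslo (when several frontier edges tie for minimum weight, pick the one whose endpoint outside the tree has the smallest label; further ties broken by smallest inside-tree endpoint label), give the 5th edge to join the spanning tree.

Grow the tree from Oslo using Prim:
Step 1: frontier [Oslo—Quito 5, Oslo—Paris 15] → take Oslo—Quito (5); add Quito.
Step 2: frontier [Oslo—Paris 15, Paris—Quito 7, Hanoi—Quito 9, Delhi—Quito 11] → take Paris—Quito (7); add Paris.
Step 3: frontier [Delhi—Paris 2, Hanoi—Paris 17, Hanoi—Quito 9, Delhi—Quito 11] → take Delhi—Paris (2); add Delhi.
Step 4: frontier [Delhi—Hanoi 18, Hanoi—Paris 17, Hanoi—Quito 9] → take Hanoi—Quito (9); add Hanoi.
Step 5: frontier [Hanoi—Tokyo 13] → take Hanoi—Tokyo (13); add Tokyo.
The 5th edge added is Hanoi—Tokyo.

Hanoi-Tokyo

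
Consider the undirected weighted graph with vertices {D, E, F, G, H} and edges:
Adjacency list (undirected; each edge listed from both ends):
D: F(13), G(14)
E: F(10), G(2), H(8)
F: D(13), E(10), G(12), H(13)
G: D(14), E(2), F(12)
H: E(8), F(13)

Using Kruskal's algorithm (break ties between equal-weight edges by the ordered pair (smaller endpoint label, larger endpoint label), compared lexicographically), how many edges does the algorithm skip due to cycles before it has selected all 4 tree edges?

1

Kruskal: consider edges lightest-first.
E–G (2): add. Components now {D} {E,G} {F} {H}
E–H (8): add. Components now {D} {E,G,H} {F}
E–F (10): add. Components now {D} {E,F,G,H}
F–G (12): skip — F and G already connected.
D–F (13): add. Components now {D,E,F,G,H}
Edges rejected before the tree was complete: 1.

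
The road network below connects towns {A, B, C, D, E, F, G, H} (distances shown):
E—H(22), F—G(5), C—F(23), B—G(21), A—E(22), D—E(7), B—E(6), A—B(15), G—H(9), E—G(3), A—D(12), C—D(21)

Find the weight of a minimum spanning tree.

Kruskal: consider edges lightest-first.
E—G (3): add — endpoints in different components.
F—G (5): add — endpoints in different components.
B—E (6): add — endpoints in different components.
D—E (7): add — endpoints in different components.
G—H (9): add — endpoints in different components.
A—D (12): add — endpoints in different components.
A—B (15): skip — A and B already connected.
B—G (21): skip — B and G already connected.
C—D (21): add — endpoints in different components.
MST edges: E—G, F—G, B—E, D—E, G—H, A—D, C—D; total weight 3+5+6+7+9+12+21 = 63.

63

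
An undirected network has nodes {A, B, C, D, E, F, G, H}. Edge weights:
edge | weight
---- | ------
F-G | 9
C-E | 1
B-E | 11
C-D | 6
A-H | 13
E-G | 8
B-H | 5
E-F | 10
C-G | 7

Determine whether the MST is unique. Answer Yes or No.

Yes

Sort edges by weight, then run Kruskal:
C-E (1): add — endpoints in different components.
B-H (5): add — endpoints in different components.
C-D (6): add — endpoints in different components.
C-G (7): add — endpoints in different components.
E-G (8): skip — E and G already connected.
F-G (9): add — endpoints in different components.
E-F (10): skip — E and F already connected.
B-E (11): add — endpoints in different components.
A-H (13): add — endpoints in different components.
Every non-tree edge has weight strictly greater than the heaviest edge on the tree path between its endpoints, so the MST is unique.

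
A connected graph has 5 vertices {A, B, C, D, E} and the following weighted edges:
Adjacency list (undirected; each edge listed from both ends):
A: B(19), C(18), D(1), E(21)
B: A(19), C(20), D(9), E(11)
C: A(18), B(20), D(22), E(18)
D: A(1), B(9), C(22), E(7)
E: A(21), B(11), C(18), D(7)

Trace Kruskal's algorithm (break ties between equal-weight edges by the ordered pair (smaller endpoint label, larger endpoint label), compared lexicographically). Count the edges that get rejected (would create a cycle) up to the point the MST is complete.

1

Kruskal: consider edges lightest-first.
A–D (1): add. Components now {A,D} {B} {C} {E}
D–E (7): add. Components now {A,D,E} {B} {C}
B–D (9): add. Components now {A,B,D,E} {C}
B–E (11): skip — B and E already connected.
A–C (18): add. Components now {A,B,C,D,E}
Edges rejected before the tree was complete: 1.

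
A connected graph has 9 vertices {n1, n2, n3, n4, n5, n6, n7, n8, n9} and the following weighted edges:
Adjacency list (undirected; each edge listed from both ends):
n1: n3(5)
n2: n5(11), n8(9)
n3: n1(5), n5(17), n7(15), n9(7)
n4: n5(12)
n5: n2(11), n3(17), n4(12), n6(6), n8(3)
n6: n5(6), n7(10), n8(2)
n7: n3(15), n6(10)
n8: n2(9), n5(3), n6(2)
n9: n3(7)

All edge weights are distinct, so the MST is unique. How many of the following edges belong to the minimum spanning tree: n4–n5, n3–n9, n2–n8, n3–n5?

3

Kruskal's algorithm — process edges by increasing weight (ties by edge label):
n6–n8 (2): add — endpoints in different components.
n5–n8 (3): add — endpoints in different components.
n1–n3 (5): add — endpoints in different components.
n5–n6 (6): skip — n6 and n5 already connected.
n3–n9 (7): add — endpoints in different components.
n2–n8 (9): add — endpoints in different components.
n6–n7 (10): add — endpoints in different components.
n2–n5 (11): skip — n2 and n5 already connected.
n4–n5 (12): add — endpoints in different components.
n3–n7 (15): add — endpoints in different components.
MST edge set: {n6–n8, n5–n8, n1–n3, n3–n9, n2–n8, n6–n7, n4–n5, n3–n7}.
Of the listed edges, {n4–n5, n3–n9, n2–n8} are in the MST → 3.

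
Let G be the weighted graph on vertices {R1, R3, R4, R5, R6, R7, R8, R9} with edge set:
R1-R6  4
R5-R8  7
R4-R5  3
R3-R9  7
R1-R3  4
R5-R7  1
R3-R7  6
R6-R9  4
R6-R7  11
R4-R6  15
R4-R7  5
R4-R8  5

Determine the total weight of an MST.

Kruskal: consider edges lightest-first.
R5-R7 (1): add — endpoints in different components.
R4-R5 (3): add — endpoints in different components.
R1-R3 (4): add — endpoints in different components.
R1-R6 (4): add — endpoints in different components.
R6-R9 (4): add — endpoints in different components.
R4-R7 (5): skip — R7 and R4 already connected.
R4-R8 (5): add — endpoints in different components.
R3-R7 (6): add — endpoints in different components.
MST edges: R5-R7, R4-R5, R1-R3, R1-R6, R6-R9, R4-R8, R3-R7; total weight 1+3+4+4+4+5+6 = 27.

27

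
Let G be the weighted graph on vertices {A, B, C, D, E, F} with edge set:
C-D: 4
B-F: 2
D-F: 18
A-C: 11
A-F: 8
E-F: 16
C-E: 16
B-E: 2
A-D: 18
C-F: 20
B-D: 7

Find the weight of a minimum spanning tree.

23

Prim's algorithm from A:
Step 1: cheapest edge leaving the tree is A-F (8); add F.
Step 2: cheapest edge leaving the tree is B-F (2); add B.
Step 3: cheapest edge leaving the tree is B-E (2); add E.
Step 4: cheapest edge leaving the tree is B-D (7); add D.
Step 5: cheapest edge leaving the tree is C-D (4); add C.
MST edges: A-F, B-F, B-E, B-D, C-D; total weight 8+2+2+7+4 = 23.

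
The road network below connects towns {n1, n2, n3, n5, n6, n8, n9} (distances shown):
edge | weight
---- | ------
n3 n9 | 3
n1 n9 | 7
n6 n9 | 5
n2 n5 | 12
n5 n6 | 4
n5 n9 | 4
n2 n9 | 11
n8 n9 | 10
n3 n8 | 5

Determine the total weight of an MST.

Kruskal: consider edges lightest-first.
n3 n9 (3): add. Components now {n3,n9} {n2} {n5} {n1} {n6} {n8}
n5 n6 (4): add. Components now {n3,n9} {n2} {n5,n6} {n1} {n8}
n5 n9 (4): add. Components now {n3,n5,n6,n9} {n2} {n1} {n8}
n3 n8 (5): add. Components now {n3,n5,n6,n8,n9} {n2} {n1}
n6 n9 (5): skip — n9 and n6 already connected.
n1 n9 (7): add. Components now {n1,n3,n5,n6,n8,n9} {n2}
n8 n9 (10): skip — n9 and n8 already connected.
n2 n9 (11): add. Components now {n1,n2,n3,n5,n6,n8,n9}
MST edges: n3 n9, n5 n6, n5 n9, n3 n8, n1 n9, n2 n9; total weight 3+4+4+5+7+11 = 34.

34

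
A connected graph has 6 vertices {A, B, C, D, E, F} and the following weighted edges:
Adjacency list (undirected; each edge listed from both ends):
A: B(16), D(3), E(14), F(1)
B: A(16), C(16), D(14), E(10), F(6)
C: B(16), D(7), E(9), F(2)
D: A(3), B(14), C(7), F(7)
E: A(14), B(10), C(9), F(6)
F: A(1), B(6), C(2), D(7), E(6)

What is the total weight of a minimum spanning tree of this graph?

Kruskal's algorithm — process edges by increasing weight (ties by edge label):
A F (1): add. Components now {A,F} {B} {C} {D} {E}
C F (2): add. Components now {A,C,F} {B} {D} {E}
A D (3): add. Components now {A,C,D,F} {B} {E}
B F (6): add. Components now {A,B,C,D,F} {E}
E F (6): add. Components now {A,B,C,D,E,F}
MST edges: A F, C F, A D, B F, E F; total weight 1+2+3+6+6 = 18.

18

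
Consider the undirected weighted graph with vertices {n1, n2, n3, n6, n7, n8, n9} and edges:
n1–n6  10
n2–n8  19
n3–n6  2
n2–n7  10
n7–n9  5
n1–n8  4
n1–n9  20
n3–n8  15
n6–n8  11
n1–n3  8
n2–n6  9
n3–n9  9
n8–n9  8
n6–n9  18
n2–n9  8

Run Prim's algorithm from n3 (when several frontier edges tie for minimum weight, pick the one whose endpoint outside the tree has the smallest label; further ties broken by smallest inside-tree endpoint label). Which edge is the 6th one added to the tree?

Prim, starting at n3.
Step 1: cheapest edge leaving the tree is n3–n6 (2); add n6.
Step 2: cheapest edge leaving the tree is n1–n3 (8); add n1.
Step 3: cheapest edge leaving the tree is n1–n8 (4); add n8.
Step 4: cheapest edge leaving the tree is n8–n9 (8); add n9.
Step 5: cheapest edge leaving the tree is n7–n9 (5); add n7.
Step 6: cheapest edge leaving the tree is n2–n9 (8); add n2.
The 6th edge added is n2–n9.

n2-n9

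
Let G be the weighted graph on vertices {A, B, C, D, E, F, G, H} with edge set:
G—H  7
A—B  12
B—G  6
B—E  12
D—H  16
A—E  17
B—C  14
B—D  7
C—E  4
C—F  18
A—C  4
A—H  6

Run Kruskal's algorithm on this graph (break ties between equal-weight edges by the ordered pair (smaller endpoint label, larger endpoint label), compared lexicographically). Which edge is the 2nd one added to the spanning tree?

Sort edges by weight, then run Kruskal:
A—C (4): add — endpoints in different components.
C—E (4): add — endpoints in different components.
A—H (6): add — endpoints in different components.
B—G (6): add — endpoints in different components.
B—D (7): add — endpoints in different components.
G—H (7): add — endpoints in different components.
A—B (12): skip — A and B already connected.
B—E (12): skip — B and E already connected.
B—C (14): skip — B and C already connected.
D—H (16): skip — D and H already connected.
A—E (17): skip — A and E already connected.
C—F (18): add — endpoints in different components.
The 2nd edge added is C—E.

C-E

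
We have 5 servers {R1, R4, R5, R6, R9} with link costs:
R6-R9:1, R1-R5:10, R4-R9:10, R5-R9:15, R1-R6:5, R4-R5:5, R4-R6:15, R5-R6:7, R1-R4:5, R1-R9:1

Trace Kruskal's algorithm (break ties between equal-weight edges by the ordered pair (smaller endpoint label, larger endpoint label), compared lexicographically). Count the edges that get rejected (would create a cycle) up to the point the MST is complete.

Sort edges by weight, then run Kruskal:
R1-R9 (1): add — endpoints in different components.
R6-R9 (1): add — endpoints in different components.
R1-R4 (5): add — endpoints in different components.
R1-R6 (5): skip — R1 and R6 already connected.
R4-R5 (5): add — endpoints in different components.
Edges rejected before the tree was complete: 1.

1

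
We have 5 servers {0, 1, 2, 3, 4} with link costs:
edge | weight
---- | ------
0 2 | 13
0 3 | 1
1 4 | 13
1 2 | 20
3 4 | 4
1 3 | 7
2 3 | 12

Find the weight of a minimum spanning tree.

24

Prim's algorithm from 2:
Step 1: frontier [2 3 12, 0 2 13, 1 2 20] → take 2 3 (12); add 3.
Step 2: frontier [0 2 13, 1 2 20, 0 3 1, 3 4 4, 1 3 7] → take 0 3 (1); add 0.
Step 3: frontier [1 2 20, 3 4 4, 1 3 7] → take 3 4 (4); add 4.
Step 4: frontier [1 2 20, 1 3 7, 1 4 13] → take 1 3 (7); add 1.
MST edges: 2 3, 0 3, 3 4, 1 3; total weight 12+1+4+7 = 24.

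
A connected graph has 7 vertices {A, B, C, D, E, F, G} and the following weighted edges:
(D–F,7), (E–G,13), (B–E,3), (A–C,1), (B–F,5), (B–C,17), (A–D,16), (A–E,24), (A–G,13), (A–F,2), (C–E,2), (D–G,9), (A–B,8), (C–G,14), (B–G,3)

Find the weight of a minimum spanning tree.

Kruskal: consider edges lightest-first.
A–C (1): add. Components now {A,C} {B} {D} {E} {F} {G}
A–F (2): add. Components now {A,C,F} {B} {D} {E} {G}
C–E (2): add. Components now {A,C,E,F} {B} {D} {G}
B–E (3): add. Components now {A,B,C,E,F} {D} {G}
B–G (3): add. Components now {A,B,C,E,F,G} {D}
B–F (5): skip — B and F already connected.
D–F (7): add. Components now {A,B,C,D,E,F,G}
MST edges: A–C, A–F, C–E, B–E, B–G, D–F; total weight 1+2+2+3+3+7 = 18.

18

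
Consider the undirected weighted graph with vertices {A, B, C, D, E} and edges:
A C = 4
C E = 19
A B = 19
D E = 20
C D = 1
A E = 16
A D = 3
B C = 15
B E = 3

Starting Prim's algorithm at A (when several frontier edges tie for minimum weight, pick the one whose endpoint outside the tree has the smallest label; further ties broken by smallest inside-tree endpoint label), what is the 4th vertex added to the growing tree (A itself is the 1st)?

B

Prim, starting at A.
Step 1: cheapest edge leaving the tree is A D (3); add D.
Step 2: cheapest edge leaving the tree is C D (1); add C.
Step 3: cheapest edge leaving the tree is B C (15); add B.
Step 4: cheapest edge leaving the tree is B E (3); add E.
Vertex order: A, D, C, B, E. The 4th vertex is B.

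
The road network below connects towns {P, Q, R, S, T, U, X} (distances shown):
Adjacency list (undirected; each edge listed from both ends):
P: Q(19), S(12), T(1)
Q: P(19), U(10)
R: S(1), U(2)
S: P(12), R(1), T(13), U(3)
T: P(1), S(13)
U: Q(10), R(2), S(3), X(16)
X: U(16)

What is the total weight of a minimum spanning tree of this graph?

42

Kruskal: consider edges lightest-first.
P—T (1): add — endpoints in different components.
R—S (1): add — endpoints in different components.
R—U (2): add — endpoints in different components.
S—U (3): skip — U and S already connected.
Q—U (10): add — endpoints in different components.
P—S (12): add — endpoints in different components.
S—T (13): skip — S and T already connected.
U—X (16): add — endpoints in different components.
MST edges: P—T, R—S, R—U, Q—U, P—S, U—X; total weight 1+1+2+10+12+16 = 42.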